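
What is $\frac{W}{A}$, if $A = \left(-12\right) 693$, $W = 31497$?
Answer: $- \frac{10499}{2772} \approx -3.7875$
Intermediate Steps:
$A = -8316$
$\frac{W}{A} = \frac{31497}{-8316} = 31497 \left(- \frac{1}{8316}\right) = - \frac{10499}{2772}$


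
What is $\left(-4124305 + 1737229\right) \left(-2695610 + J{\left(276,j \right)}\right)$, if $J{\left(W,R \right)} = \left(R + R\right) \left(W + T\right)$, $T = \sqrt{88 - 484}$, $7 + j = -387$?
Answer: $6953786321448 + 11286095328 i \sqrt{11} \approx 6.9538 \cdot 10^{12} + 3.7432 \cdot 10^{10} i$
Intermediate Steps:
$j = -394$ ($j = -7 - 387 = -394$)
$T = 6 i \sqrt{11}$ ($T = \sqrt{-396} = 6 i \sqrt{11} \approx 19.9 i$)
$J{\left(W,R \right)} = 2 R \left(W + 6 i \sqrt{11}\right)$ ($J{\left(W,R \right)} = \left(R + R\right) \left(W + 6 i \sqrt{11}\right) = 2 R \left(W + 6 i \sqrt{11}\right)$)
$\left(-4124305 + 1737229\right) \left(-2695610 + J{\left(276,j \right)}\right) = \left(-4124305 + 1737229\right) \left(-2695610 + 2 \left(-394\right) \left(276 + 6 i \sqrt{11}\right)\right) = - 2387076 \left(-2695610 - \left(217488 + 4728 i \sqrt{11}\right)\right) = - 2387076 \left(-2913098 - 4728 i \sqrt{11}\right) = 6953786321448 + 11286095328 i \sqrt{11}$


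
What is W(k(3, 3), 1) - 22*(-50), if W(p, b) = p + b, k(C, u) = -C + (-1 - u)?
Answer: 1094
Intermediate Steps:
k(C, u) = -1 - C - u
W(p, b) = b + p
W(k(3, 3), 1) - 22*(-50) = (1 + (-1 - 1*3 - 1*3)) - 22*(-50) = (1 + (-1 - 3 - 3)) + 1100 = (1 - 7) + 1100 = -6 + 1100 = 1094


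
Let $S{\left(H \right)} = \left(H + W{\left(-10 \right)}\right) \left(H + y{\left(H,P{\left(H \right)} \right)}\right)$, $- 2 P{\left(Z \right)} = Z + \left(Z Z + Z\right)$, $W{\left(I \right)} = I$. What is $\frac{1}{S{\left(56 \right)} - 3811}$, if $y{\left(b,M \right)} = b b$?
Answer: $\frac{1}{143021} \approx 6.992 \cdot 10^{-6}$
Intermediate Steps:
$P{\left(Z \right)} = - Z - \frac{Z^{2}}{2}$ ($P{\left(Z \right)} = - \frac{Z + \left(Z Z + Z\right)}{2} = - \frac{Z + \left(Z^{2} + Z\right)}{2} = - \frac{Z + \left(Z + Z^{2}\right)}{2} = - \frac{Z^{2} + 2 Z}{2} = - Z - \frac{Z^{2}}{2}$)
$y{\left(b,M \right)} = b^{2}$
$S{\left(H \right)} = \left(-10 + H\right) \left(H + H^{2}\right)$ ($S{\left(H \right)} = \left(H - 10\right) \left(H + H^{2}\right) = \left(-10 + H\right) \left(H + H^{2}\right)$)
$\frac{1}{S{\left(56 \right)} - 3811} = \frac{1}{56 \left(-10 + 56^{2} - 504\right) - 3811} = \frac{1}{56 \left(-10 + 3136 - 504\right) - 3811} = \frac{1}{56 \cdot 2622 - 3811} = \frac{1}{146832 - 3811} = \frac{1}{143021}$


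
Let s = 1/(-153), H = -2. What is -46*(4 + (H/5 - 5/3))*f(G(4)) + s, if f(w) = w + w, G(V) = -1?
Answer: 136063/765 ≈ 177.86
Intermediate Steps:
f(w) = 2*w
s = -1/153 ≈ -0.0065359
-46*(4 + (H/5 - 5/3))*f(G(4)) + s = -46*(4 + (-2/5 - 5/3))*2*(-1) - 1/153 = -46*(4 + (-2*⅕ - 5*⅓))*(-2) - 1/153 = -46*(4 + (-⅖ - 5/3))*(-2) - 1/153 = -46*(4 - 31/15)*(-2) - 1/153 = -1334*(-2)/15 - 1/153 = -46*(-58/15) - 1/153 = 2668/15 - 1/153 = 136063/765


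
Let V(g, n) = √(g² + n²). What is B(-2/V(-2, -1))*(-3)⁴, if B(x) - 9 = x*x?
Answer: 3969/5 ≈ 793.80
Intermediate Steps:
B(x) = 9 + x² (B(x) = 9 + x*x = 9 + x²)
B(-2/V(-2, -1))*(-3)⁴ = (9 + (-2/√((-2)² + (-1)²))²)*(-3)⁴ = (9 + (-2/√(4 + 1))²)*81 = (9 + (-2*√5/5)²)*81 = (9 + ⅘)*81 = (49/5)*81 = 3969/5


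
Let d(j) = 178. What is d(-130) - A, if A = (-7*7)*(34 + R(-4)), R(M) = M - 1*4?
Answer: 1452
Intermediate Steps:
R(M) = -4 + M (R(M) = M - 4 = -4 + M)
A = -1274 (A = (-7*7)*(34 + (-4 - 4)) = -49*(34 - 8) = -49*26 = -1274)
d(-130) - A = 178 - 1*(-1274) = 178 + 1274 = 1452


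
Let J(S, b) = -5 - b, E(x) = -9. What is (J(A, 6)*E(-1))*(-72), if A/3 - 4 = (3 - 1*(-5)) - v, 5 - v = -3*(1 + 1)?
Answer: -7128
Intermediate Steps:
v = 11 (v = 5 - (-3)*(1 + 1) = 5 - (-3)*2 = 5 - 1*(-6) = 5 + 6 = 11)
A = 3 (A = 12 + 3*((3 - 1*(-5)) - 1*11) = 12 + 3*((3 + 5) - 11) = 12 + 3*(8 - 11) = 12 + 3*(-3) = 12 - 9 = 3)
(J(A, 6)*E(-1))*(-72) = ((-5 - 1*6)*(-9))*(-72) = ((-5 - 6)*(-9))*(-72) = -11*(-9)*(-72) = 99*(-72) = -7128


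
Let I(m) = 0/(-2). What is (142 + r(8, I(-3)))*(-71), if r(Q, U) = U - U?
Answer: -10082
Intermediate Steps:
I(m) = 0 (I(m) = 0*(-1/2) = 0)
r(Q, U) = 0
(142 + r(8, I(-3)))*(-71) = (142 + 0)*(-71) = 142*(-71) = -10082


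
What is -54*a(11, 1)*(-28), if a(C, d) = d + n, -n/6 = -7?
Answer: 65016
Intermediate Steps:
n = 42 (n = -6*(-7) = 42)
a(C, d) = 42 + d (a(C, d) = d + 42 = 42 + d)
-54*a(11, 1)*(-28) = -54*(42 + 1)*(-28) = -54*43*(-28) = -2322*(-28) = 65016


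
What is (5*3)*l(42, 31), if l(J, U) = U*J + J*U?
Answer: 39060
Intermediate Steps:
l(J, U) = 2*J*U (l(J, U) = J*U + J*U = 2*J*U)
(5*3)*l(42, 31) = (5*3)*(2*42*31) = 15*2604 = 39060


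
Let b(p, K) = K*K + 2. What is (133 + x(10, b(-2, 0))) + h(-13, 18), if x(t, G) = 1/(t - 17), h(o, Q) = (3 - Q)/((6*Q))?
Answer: 33445/252 ≈ 132.72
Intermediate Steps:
b(p, K) = 2 + K**2 (b(p, K) = K**2 + 2 = 2 + K**2)
h(o, Q) = (3 - Q)/(6*Q) (h(o, Q) = (3 - Q)*(1/(6*Q)) = (3 - Q)/(6*Q))
x(t, G) = 1/(-17 + t)
(133 + x(10, b(-2, 0))) + h(-13, 18) = (133 + 1/(-17 + 10)) + (1/6)*(3 - 1*18)/18 = (133 + 1/(-7)) + (1/6)*(1/18)*(3 - 18) = (133 - 1/7) + (1/6)*(1/18)*(-15) = 930/7 - 5/36 = 33445/252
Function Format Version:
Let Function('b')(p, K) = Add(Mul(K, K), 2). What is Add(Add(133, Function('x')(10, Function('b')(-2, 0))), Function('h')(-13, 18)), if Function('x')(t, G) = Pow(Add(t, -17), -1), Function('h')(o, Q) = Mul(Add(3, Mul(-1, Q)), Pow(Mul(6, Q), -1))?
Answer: Rational(33445, 252) ≈ 132.72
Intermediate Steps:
Function('b')(p, K) = Add(2, Pow(K, 2)) (Function('b')(p, K) = Add(Pow(K, 2), 2) = Add(2, Pow(K, 2)))
Function('h')(o, Q) = Mul(Rational(1, 6), Pow(Q, -1), Add(3, Mul(-1, Q))) (Function('h')(o, Q) = Mul(Add(3, Mul(-1, Q)), Mul(Rational(1, 6), Pow(Q, -1))) = Mul(Rational(1, 6), Pow(Q, -1), Add(3, Mul(-1, Q))))
Function('x')(t, G) = Pow(Add(-17, t), -1)
Add(Add(133, Function('x')(10, Function('b')(-2, 0))), Function('h')(-13, 18)) = Add(Add(133, Pow(Add(-17, 10), -1)), Mul(Rational(1, 6), Pow(18, -1), Add(3, Mul(-1, 18)))) = Add(Add(133, Pow(-7, -1)), Mul(Rational(1, 6), Rational(1, 18), Add(3, -18))) = Add(Add(133, Rational(-1, 7)), Mul(Rational(1, 6), Rational(1, 18), -15)) = Add(Rational(930, 7), Rational(-5, 36)) = Rational(33445, 252)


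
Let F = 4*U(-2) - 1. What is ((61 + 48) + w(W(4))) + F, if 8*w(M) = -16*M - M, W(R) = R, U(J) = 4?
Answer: 231/2 ≈ 115.50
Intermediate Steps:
F = 15 (F = 4*4 - 1 = 16 - 1 = 15)
w(M) = -17*M/8 (w(M) = (-16*M - M)/8 = (-17*M)/8 = -17*M/8)
((61 + 48) + w(W(4))) + F = ((61 + 48) - 17/8*4) + 15 = (109 - 17/2) + 15 = 201/2 + 15 = 231/2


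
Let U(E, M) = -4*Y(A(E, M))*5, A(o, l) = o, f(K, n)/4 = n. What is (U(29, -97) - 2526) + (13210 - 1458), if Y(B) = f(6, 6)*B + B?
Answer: -5274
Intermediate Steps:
f(K, n) = 4*n
Y(B) = 25*B (Y(B) = (4*6)*B + B = 24*B + B = 25*B)
U(E, M) = -500*E (U(E, M) = -100*E*5 = -500*E)
(U(29, -97) - 2526) + (13210 - 1458) = (-500*29 - 2526) + (13210 - 1458) = (-14500 - 2526) + 11752 = -17026 + 11752 = -5274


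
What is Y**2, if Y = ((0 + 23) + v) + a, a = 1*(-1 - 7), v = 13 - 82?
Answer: 2916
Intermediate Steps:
v = -69
a = -8 (a = 1*(-8) = -8)
Y = -54 (Y = ((0 + 23) - 69) - 8 = (23 - 69) - 8 = -46 - 8 = -54)
Y**2 = (-54)**2 = 2916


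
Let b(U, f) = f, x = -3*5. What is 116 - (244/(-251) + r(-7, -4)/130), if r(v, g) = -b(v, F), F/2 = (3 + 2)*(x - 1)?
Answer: 377664/3263 ≈ 115.74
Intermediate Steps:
x = -15
F = -160 (F = 2*((3 + 2)*(-15 - 1)) = 2*(5*(-16)) = 2*(-80) = -160)
r(v, g) = 160 (r(v, g) = -1*(-160) = 160)
116 - (244/(-251) + r(-7, -4)/130) = 116 - (244/(-251) + 160/130) = 116 - (244*(-1/251) + 160*(1/130)) = 116 - (-244/251 + 16/13) = 116 - 1*844/3263 = 116 - 844/3263 = 377664/3263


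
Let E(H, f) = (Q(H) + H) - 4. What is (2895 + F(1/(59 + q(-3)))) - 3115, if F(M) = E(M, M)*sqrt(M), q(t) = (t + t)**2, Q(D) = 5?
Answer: -220 + 96*sqrt(95)/9025 ≈ -219.90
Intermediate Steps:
q(t) = 4*t**2 (q(t) = (2*t)**2 = 4*t**2)
E(H, f) = 1 + H (E(H, f) = (5 + H) - 4 = 1 + H)
F(M) = sqrt(M)*(1 + M) (F(M) = (1 + M)*sqrt(M) = sqrt(M)*(1 + M))
(2895 + F(1/(59 + q(-3)))) - 3115 = (2895 + sqrt(1/(59 + 4*(-3)**2))*(1 + 1/(59 + 4*(-3)**2))) - 3115 = (2895 + sqrt(1/(59 + 4*9))*(1 + 1/(59 + 4*9))) - 3115 = (2895 + sqrt(1/(59 + 36))*(1 + 1/(59 + 36))) - 3115 = (2895 + sqrt(1/95)*(1 + 1/95)) - 3115 = (2895 + (sqrt(95)/95)*(96/95)) - 3115 = (2895 + 96*sqrt(95)/9025) - 3115 = -220 + 96*sqrt(95)/9025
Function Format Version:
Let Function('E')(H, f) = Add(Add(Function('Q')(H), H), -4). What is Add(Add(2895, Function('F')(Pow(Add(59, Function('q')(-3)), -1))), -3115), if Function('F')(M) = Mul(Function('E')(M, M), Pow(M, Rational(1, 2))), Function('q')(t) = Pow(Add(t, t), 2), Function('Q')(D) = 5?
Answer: Add(-220, Mul(Rational(96, 9025), Pow(95, Rational(1, 2)))) ≈ -219.90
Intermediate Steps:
Function('q')(t) = Mul(4, Pow(t, 2)) (Function('q')(t) = Pow(Mul(2, t), 2) = Mul(4, Pow(t, 2)))
Function('E')(H, f) = Add(1, H) (Function('E')(H, f) = Add(Add(5, H), -4) = Add(1, H))
Function('F')(M) = Mul(Pow(M, Rational(1, 2)), Add(1, M)) (Function('F')(M) = Mul(Add(1, M), Pow(M, Rational(1, 2))) = Mul(Pow(M, Rational(1, 2)), Add(1, M)))
Add(Add(2895, Function('F')(Pow(Add(59, Function('q')(-3)), -1))), -3115) = Add(Add(2895, Mul(Pow(Pow(Add(59, Mul(4, Pow(-3, 2))), -1), Rational(1, 2)), Add(1, Pow(Add(59, Mul(4, Pow(-3, 2))), -1)))), -3115) = Add(Add(2895, Mul(Pow(Pow(Add(59, Mul(4, 9)), -1), Rational(1, 2)), Add(1, Pow(Add(59, Mul(4, 9)), -1)))), -3115) = Add(Add(2895, Mul(Pow(Pow(Add(59, 36), -1), Rational(1, 2)), Add(1, Pow(Add(59, 36), -1)))), -3115) = Add(Add(2895, Mul(Pow(Pow(95, -1), Rational(1, 2)), Add(1, Pow(95, -1)))), -3115) = Add(Add(2895, Mul(Pow(Rational(1, 95), Rational(1, 2)), Add(1, Rational(1, 95)))), -3115) = Add(Add(2895, Mul(Mul(Rational(1, 95), Pow(95, Rational(1, 2))), Rational(96, 95))), -3115) = Add(Add(2895, Mul(Rational(96, 9025), Pow(95, Rational(1, 2)))), -3115) = Add(-220, Mul(Rational(96, 9025), Pow(95, Rational(1, 2))))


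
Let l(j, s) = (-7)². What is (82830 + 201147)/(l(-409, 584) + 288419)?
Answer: 31553/32052 ≈ 0.98443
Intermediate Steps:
l(j, s) = 49
(82830 + 201147)/(l(-409, 584) + 288419) = (82830 + 201147)/(49 + 288419) = 283977/288468 = 283977*(1/288468) = 31553/32052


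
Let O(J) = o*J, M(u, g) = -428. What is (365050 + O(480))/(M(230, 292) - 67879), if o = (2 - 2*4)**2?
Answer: -382330/68307 ≈ -5.5972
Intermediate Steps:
o = 36 (o = (2 - 8)**2 = (-6)**2 = 36)
O(J) = 36*J
(365050 + O(480))/(M(230, 292) - 67879) = (365050 + 36*480)/(-428 - 67879) = (365050 + 17280)/(-68307) = 382330*(-1/68307) = -382330/68307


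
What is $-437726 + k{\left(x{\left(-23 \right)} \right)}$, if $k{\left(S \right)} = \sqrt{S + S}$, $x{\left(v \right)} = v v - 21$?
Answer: $-437726 + 2 \sqrt{254} \approx -4.3769 \cdot 10^{5}$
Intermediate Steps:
$x{\left(v \right)} = -21 + v^{2}$ ($x{\left(v \right)} = v^{2} - 21 = -21 + v^{2}$)
$k{\left(S \right)} = \sqrt{2} \sqrt{S}$ ($k{\left(S \right)} = \sqrt{2 S} = \sqrt{2} \sqrt{S}$)
$-437726 + k{\left(x{\left(-23 \right)} \right)} = -437726 + \sqrt{2} \sqrt{-21 + \left(-23\right)^{2}} = -437726 + \sqrt{2} \sqrt{-21 + 529} = -437726 + \sqrt{2} \sqrt{508} = -437726 + \sqrt{2} \cdot 2 \sqrt{127} = -437726 + 2 \sqrt{254}$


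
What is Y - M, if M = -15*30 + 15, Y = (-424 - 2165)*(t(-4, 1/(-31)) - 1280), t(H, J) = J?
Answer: 102747594/31 ≈ 3.3144e+6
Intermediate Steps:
Y = 102734109/31 (Y = (-424 - 2165)*(1/(-31) - 1280) = -2589*(-1/31 - 1280) = -2589*(-39681/31) = 102734109/31 ≈ 3.3140e+6)
M = -435 (M = -450 + 15 = -435)
Y - M = 102734109/31 - 1*(-435) = 102734109/31 + 435 = 102747594/31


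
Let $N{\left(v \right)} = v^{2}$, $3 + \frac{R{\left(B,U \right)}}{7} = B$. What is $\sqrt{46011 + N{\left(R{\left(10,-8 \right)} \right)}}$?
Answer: $14 \sqrt{247} \approx 220.03$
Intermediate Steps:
$R{\left(B,U \right)} = -21 + 7 B$
$\sqrt{46011 + N{\left(R{\left(10,-8 \right)} \right)}} = \sqrt{46011 + \left(-21 + 7 \cdot 10\right)^{2}} = \sqrt{46011 + \left(-21 + 70\right)^{2}} = \sqrt{46011 + 49^{2}} = \sqrt{46011 + 2401} = \sqrt{48412} = 14 \sqrt{247}$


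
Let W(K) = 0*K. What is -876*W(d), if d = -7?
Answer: 0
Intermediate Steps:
W(K) = 0
-876*W(d) = -876*0 = 0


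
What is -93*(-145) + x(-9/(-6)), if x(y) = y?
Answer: 26973/2 ≈ 13487.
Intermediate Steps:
-93*(-145) + x(-9/(-6)) = -93*(-145) - 9/(-6) = 13485 - 9*(-⅙) = 13485 + 3/2 = 26973/2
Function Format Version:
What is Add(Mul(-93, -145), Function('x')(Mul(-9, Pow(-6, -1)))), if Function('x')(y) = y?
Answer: Rational(26973, 2) ≈ 13487.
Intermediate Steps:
Add(Mul(-93, -145), Function('x')(Mul(-9, Pow(-6, -1)))) = Add(Mul(-93, -145), Mul(-9, Pow(-6, -1))) = Add(13485, Mul(-9, Rational(-1, 6))) = Add(13485, Rational(3, 2)) = Rational(26973, 2)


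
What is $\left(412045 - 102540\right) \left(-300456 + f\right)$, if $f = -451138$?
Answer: $-232622100970$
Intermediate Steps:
$\left(412045 - 102540\right) \left(-300456 + f\right) = \left(412045 - 102540\right) \left(-300456 - 451138\right) = 309505 \left(-751594\right) = -232622100970$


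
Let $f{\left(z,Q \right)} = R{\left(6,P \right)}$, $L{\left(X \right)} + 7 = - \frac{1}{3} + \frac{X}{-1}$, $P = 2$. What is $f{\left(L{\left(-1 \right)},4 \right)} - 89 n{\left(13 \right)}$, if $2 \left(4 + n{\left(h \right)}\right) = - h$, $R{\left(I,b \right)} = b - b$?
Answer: $\frac{1869}{2} \approx 934.5$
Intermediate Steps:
$R{\left(I,b \right)} = 0$
$L{\left(X \right)} = - \frac{22}{3} - X$ ($L{\left(X \right)} = -7 + \left(- \frac{1}{3} + \frac{X}{-1}\right) = -7 + \left(\left(-1\right) \frac{1}{3} + X \left(-1\right)\right) = -7 - \left(\frac{1}{3} + X\right) = - \frac{22}{3} - X$)
$f{\left(z,Q \right)} = 0$
$n{\left(h \right)} = -4 - \frac{h}{2}$ ($n{\left(h \right)} = -4 + \frac{\left(-1\right) h}{2} = -4 - \frac{h}{2}$)
$f{\left(L{\left(-1 \right)},4 \right)} - 89 n{\left(13 \right)} = 0 - 89 \left(-4 - \frac{13}{2}\right) = 0 - - \frac{1869}{2} = 0 + \frac{1869}{2} = \frac{1869}{2}$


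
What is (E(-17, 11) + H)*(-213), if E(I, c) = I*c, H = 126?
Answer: 12993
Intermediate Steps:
(E(-17, 11) + H)*(-213) = (-17*11 + 126)*(-213) = (-187 + 126)*(-213) = -61*(-213) = 12993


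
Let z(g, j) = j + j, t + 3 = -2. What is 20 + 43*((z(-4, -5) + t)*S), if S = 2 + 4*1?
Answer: -3850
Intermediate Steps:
t = -5 (t = -3 - 2 = -5)
S = 6 (S = 2 + 4 = 6)
z(g, j) = 2*j
20 + 43*((z(-4, -5) + t)*S) = 20 + 43*((2*(-5) - 5)*6) = 20 + 43*((-10 - 5)*6) = 20 + 43*(-15*6) = 20 + 43*(-90) = 20 - 3870 = -3850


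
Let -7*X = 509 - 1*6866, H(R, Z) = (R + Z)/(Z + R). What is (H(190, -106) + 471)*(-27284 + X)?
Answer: -87145832/7 ≈ -1.2449e+7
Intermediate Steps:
H(R, Z) = 1 (H(R, Z) = (R + Z)/(R + Z) = 1)
X = 6357/7 (X = -(509 - 1*6866)/7 = -(509 - 6866)/7 = -1/7*(-6357) = 6357/7 ≈ 908.14)
(H(190, -106) + 471)*(-27284 + X) = (1 + 471)*(-27284 + 6357/7) = 472*(-184631/7) = -87145832/7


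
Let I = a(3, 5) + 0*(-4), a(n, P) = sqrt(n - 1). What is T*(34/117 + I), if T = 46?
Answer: 1564/117 + 46*sqrt(2) ≈ 78.421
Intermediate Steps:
a(n, P) = sqrt(-1 + n)
I = sqrt(2) (I = sqrt(-1 + 3) + 0*(-4) = sqrt(2) + 0 = sqrt(2) ≈ 1.4142)
T*(34/117 + I) = 46*(34/117 + sqrt(2)) = 1564/117 + 46*sqrt(2)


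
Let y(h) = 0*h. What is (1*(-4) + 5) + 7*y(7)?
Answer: 1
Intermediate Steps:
y(h) = 0
(1*(-4) + 5) + 7*y(7) = (1*(-4) + 5) + 7*0 = (-4 + 5) + 0 = 1 + 0 = 1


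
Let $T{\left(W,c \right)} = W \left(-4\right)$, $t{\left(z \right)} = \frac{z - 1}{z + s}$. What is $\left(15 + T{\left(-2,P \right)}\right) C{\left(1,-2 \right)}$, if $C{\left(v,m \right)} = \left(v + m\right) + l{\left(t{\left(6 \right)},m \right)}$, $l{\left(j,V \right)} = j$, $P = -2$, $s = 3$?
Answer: $- \frac{92}{9} \approx -10.222$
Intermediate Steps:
$t{\left(z \right)} = \frac{-1 + z}{3 + z}$ ($t{\left(z \right)} = \frac{z - 1}{z + 3} = \frac{-1 + z}{3 + z}$)
$T{\left(W,c \right)} = - 4 W$
$C{\left(v,m \right)} = \frac{5}{9} + m + v$ ($C{\left(v,m \right)} = \left(v + m\right) + \frac{-1 + 6}{3 + 6} = \left(m + v\right) + \frac{1}{9} \cdot 5 = \left(m + v\right) + \frac{5}{9} = \frac{5}{9} + m + v$)
$\left(15 + T{\left(-2,P \right)}\right) C{\left(1,-2 \right)} = \left(15 - -8\right) \left(\frac{5}{9} - 2 + 1\right) = \left(15 + 8\right) \left(- \frac{4}{9}\right) = 23 \left(- \frac{4}{9}\right) = - \frac{92}{9}$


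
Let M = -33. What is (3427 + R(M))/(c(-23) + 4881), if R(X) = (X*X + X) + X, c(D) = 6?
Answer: 4450/4887 ≈ 0.91058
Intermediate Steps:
R(X) = X² + 2*X (R(X) = (X² + X) + X = (X + X²) + X = X² + 2*X)
(3427 + R(M))/(c(-23) + 4881) = (3427 - 33*(2 - 33))/(6 + 4881) = (3427 - 33*(-31))/4887 = (3427 + 1023)*(1/4887) = 4450*(1/4887) = 4450/4887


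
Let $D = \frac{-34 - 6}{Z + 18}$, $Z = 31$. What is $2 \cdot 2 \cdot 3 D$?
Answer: $- \frac{480}{49} \approx -9.7959$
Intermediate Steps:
$D = - \frac{40}{49}$ ($D = \frac{-34 - 6}{31 + 18} = - \frac{40}{49} \approx -0.81633$)
$2 \cdot 2 \cdot 3 D = 2 \cdot 2 \cdot 3 \left(- \frac{40}{49}\right) = 4 \cdot 3 \left(- \frac{40}{49}\right) = 12 \left(- \frac{40}{49}\right) = - \frac{480}{49}$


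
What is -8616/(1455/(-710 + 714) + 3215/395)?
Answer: -2722656/117517 ≈ -23.168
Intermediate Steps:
-8616/(1455/(-710 + 714) + 3215/395) = -8616/(1455/4 + 3215*(1/395)) = -8616/(1455*(¼) + 643/79) = -8616/(1455/4 + 643/79) = -8616/117517/316 = -8616*316/117517 = -2722656/117517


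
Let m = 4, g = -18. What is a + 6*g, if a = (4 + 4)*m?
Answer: -76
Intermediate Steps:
a = 32 (a = (4 + 4)*4 = 8*4 = 32)
a + 6*g = 32 + 6*(-18) = 32 - 108 = -76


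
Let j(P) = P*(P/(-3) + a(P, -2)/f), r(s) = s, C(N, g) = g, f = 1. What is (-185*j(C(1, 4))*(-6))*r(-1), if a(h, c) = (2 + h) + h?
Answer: -38480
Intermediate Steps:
a(h, c) = 2 + 2*h
j(P) = P*(2 + 5*P/3) (j(P) = P*(P/(-3) + (2 + 2*P)/1) = P*(P*(-⅓) + (2 + 2*P)*1) = P*(-P/3 + (2 + 2*P)) = P*(2 + 5*P/3))
(-185*j(C(1, 4))*(-6))*r(-1) = -185*(⅓)*4*(6 + 5*4)*(-6)*(-1) = -185*(⅓)*4*(6 + 20)*(-6)*(-1) = -185*(⅓)*4*26*(-6)*(-1) = -19240*(-6)/3*(-1) = -185*(-208)*(-1) = 38480*(-1) = -38480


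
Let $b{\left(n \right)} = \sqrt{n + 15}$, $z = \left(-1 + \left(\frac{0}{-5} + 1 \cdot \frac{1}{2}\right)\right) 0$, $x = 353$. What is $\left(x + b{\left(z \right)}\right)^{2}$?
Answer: $\left(353 + \sqrt{15}\right)^{2} \approx 1.2736 \cdot 10^{5}$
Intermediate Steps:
$z = 0$ ($z = \left(-1 + \left(0 \left(- \frac{1}{5}\right) + 1 \cdot \frac{1}{2}\right)\right) 0 = \left(-1 + \left(0 + \frac{1}{2}\right)\right) 0 = \left(-1 + \frac{1}{2}\right) 0 = \left(- \frac{1}{2}\right) 0 = 0$)
$b{\left(n \right)} = \sqrt{15 + n}$
$\left(x + b{\left(z \right)}\right)^{2} = \left(353 + \sqrt{15 + 0}\right)^{2} = \left(353 + \sqrt{15}\right)^{2}$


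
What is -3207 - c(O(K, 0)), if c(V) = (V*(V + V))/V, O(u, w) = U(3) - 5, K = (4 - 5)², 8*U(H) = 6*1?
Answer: -6397/2 ≈ -3198.5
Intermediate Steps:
U(H) = ¾ (U(H) = (6*1)/8 = (⅛)*6 = ¾)
K = 1 (K = (-1)² = 1)
O(u, w) = -17/4 (O(u, w) = ¾ - 5 = -17/4)
c(V) = 2*V (c(V) = (V*(2*V))/V = (2*V²)/V = 2*V)
-3207 - c(O(K, 0)) = -3207 - 2*(-17)/4 = -3207 - 1*(-17/2) = -3207 + 17/2 = -6397/2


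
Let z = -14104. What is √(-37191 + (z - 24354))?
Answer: I*√75649 ≈ 275.04*I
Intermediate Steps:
√(-37191 + (z - 24354)) = √(-37191 + (-14104 - 24354)) = √(-37191 - 38458) = √(-75649) = I*√75649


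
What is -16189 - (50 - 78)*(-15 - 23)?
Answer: -17253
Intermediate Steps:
-16189 - (50 - 78)*(-15 - 23) = -16189 - (-28)*(-38) = -16189 - 1*1064 = -16189 - 1064 = -17253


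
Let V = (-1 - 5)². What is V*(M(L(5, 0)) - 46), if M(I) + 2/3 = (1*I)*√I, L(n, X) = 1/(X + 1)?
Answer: -1644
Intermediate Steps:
L(n, X) = 1/(1 + X)
M(I) = -⅔ + I^(3/2) (M(I) = -⅔ + (1*I)*√I = -⅔ + I*√I = -⅔ + I^(3/2))
V = 36 (V = (-6)² = 36)
V*(M(L(5, 0)) - 46) = 36*((-⅔ + (1/(1 + 0))^(3/2)) - 46) = 36*((-⅔ + (1/1)^(3/2)) - 46) = 36*((-⅔ + 1^(3/2)) - 46) = 36*((-⅔ + 1) - 46) = 36*(⅓ - 46) = 36*(-137/3) = -1644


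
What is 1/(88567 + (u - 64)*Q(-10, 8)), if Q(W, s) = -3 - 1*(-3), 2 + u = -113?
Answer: 1/88567 ≈ 1.1291e-5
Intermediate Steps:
u = -115 (u = -2 - 113 = -115)
Q(W, s) = 0 (Q(W, s) = -3 + 3 = 0)
1/(88567 + (u - 64)*Q(-10, 8)) = 1/(88567 + (-115 - 64)*0) = 1/(88567 - 179*0) = 1/(88567 + 0) = 1/88567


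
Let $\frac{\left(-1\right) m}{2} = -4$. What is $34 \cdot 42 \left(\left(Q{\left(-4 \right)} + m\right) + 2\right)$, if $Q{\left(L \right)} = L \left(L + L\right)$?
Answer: $59976$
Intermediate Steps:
$Q{\left(L \right)} = 2 L^{2}$ ($Q{\left(L \right)} = L 2 L = 2 L^{2}$)
$m = 8$ ($m = \left(-2\right) \left(-4\right) = 8$)
$34 \cdot 42 \left(\left(Q{\left(-4 \right)} + m\right) + 2\right) = 34 \cdot 42 \left(\left(2 \left(-4\right)^{2} + 8\right) + 2\right) = 1428 \left(\left(2 \cdot 16 + 8\right) + 2\right) = 1428 \left(\left(32 + 8\right) + 2\right) = 1428 \left(40 + 2\right) = 1428 \cdot 42 = 59976$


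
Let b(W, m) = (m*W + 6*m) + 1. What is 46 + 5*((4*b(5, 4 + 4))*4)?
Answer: 7166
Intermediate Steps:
b(W, m) = 1 + 6*m + W*m (b(W, m) = (W*m + 6*m) + 1 = (6*m + W*m) + 1 = 1 + 6*m + W*m)
46 + 5*((4*b(5, 4 + 4))*4) = 46 + 5*((4*(1 + 6*(4 + 4) + 5*(4 + 4)))*4) = 46 + 5*((4*(1 + 6*8 + 5*8))*4) = 46 + 5*((4*(1 + 48 + 40))*4) = 46 + 5*((4*89)*4) = 46 + 5*(356*4) = 46 + 5*1424 = 46 + 7120 = 7166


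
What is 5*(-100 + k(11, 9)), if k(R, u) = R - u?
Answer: -490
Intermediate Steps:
5*(-100 + k(11, 9)) = 5*(-100 + (11 - 1*9)) = 5*(-100 + (11 - 9)) = 5*(-100 + 2) = 5*(-98) = -490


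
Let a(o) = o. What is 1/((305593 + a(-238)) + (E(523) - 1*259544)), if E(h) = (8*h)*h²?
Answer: 1/1144491147 ≈ 8.7375e-10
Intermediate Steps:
E(h) = 8*h³
1/((305593 + a(-238)) + (E(523) - 1*259544)) = 1/((305593 - 238) + (8*523³ - 1*259544)) = 1/(305355 + (8*143055667 - 259544)) = 1/(305355 + (1144445336 - 259544)) = 1/(305355 + 1144185792) = 1/1144491147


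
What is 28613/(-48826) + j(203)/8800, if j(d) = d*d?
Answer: 880138117/214834400 ≈ 4.0968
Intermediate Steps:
j(d) = d²
28613/(-48826) + j(203)/8800 = 28613/(-48826) + 203²/8800 = 28613*(-1/48826) + 41209*(1/8800) = -28613/48826 + 41209/8800 = 880138117/214834400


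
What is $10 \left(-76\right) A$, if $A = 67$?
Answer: $-50920$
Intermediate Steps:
$10 \left(-76\right) A = 10 \left(-76\right) 67 = \left(-760\right) 67 = -50920$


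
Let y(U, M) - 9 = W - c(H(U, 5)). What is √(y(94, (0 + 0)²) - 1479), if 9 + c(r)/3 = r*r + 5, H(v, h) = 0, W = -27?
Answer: 3*I*√165 ≈ 38.536*I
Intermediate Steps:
c(r) = -12 + 3*r² (c(r) = -27 + 3*(r*r + 5) = -27 + 3*(r² + 5) = -27 + 3*(5 + r²) = -27 + (15 + 3*r²) = -12 + 3*r²)
y(U, M) = -6 (y(U, M) = 9 + (-27 - (-12 + 3*0²)) = 9 + (-27 - (-12 + 3*0)) = 9 + (-27 - (-12 + 0)) = 9 + (-27 - 1*(-12)) = 9 + (-27 + 12) = 9 - 15 = -6)
√(y(94, (0 + 0)²) - 1479) = √(-6 - 1479) = √(-1485) = 3*I*√165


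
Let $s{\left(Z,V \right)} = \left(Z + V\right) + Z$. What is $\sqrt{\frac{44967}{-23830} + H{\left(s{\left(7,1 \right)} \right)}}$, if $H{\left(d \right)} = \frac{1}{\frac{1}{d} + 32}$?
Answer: $\frac{i \sqrt{243820854259710}}{11462230} \approx 1.3623 i$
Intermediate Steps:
$s{\left(Z,V \right)} = V + 2 Z$ ($s{\left(Z,V \right)} = \left(V + Z\right) + Z = V + 2 Z$)
$H{\left(d \right)} = \frac{1}{32 + \frac{1}{d}}$
$\sqrt{\frac{44967}{-23830} + H{\left(s{\left(7,1 \right)} \right)}} = \sqrt{\frac{44967}{-23830} + \frac{1 + 2 \cdot 7}{1 + 32 \left(1 + 2 \cdot 7\right)}} = \sqrt{44967 \left(- \frac{1}{23830}\right) + \frac{1 + 14}{1 + 32 \left(1 + 14\right)}} = \sqrt{- \frac{44967}{23830} + \frac{15}{1 + 32 \cdot 15}} = \sqrt{- \frac{44967}{23830} + \frac{15}{1 + 480}} = \sqrt{- \frac{44967}{23830} + \frac{15}{481}} = \sqrt{- \frac{21271677}{11462230}} = \frac{i \sqrt{243820854259710}}{11462230}$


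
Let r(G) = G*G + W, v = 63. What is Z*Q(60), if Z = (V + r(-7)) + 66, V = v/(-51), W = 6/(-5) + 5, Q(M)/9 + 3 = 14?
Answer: 989307/85 ≈ 11639.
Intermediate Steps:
Q(M) = 99 (Q(M) = -27 + 9*14 = -27 + 126 = 99)
W = 19/5 (W = 6*(-⅕) + 5 = -6/5 + 5 = 19/5 ≈ 3.8000)
V = -21/17 (V = 63/(-51) = 63*(-1/51) = -21/17 ≈ -1.2353)
r(G) = 19/5 + G² (r(G) = G*G + 19/5 = G² + 19/5 = 19/5 + G²)
Z = 9993/85 (Z = (-21/17 + (19/5 + (-7)²)) + 66 = (-21/17 + (19/5 + 49)) + 66 = (-21/17 + 264/5) + 66 = 4383/85 + 66 = 9993/85 ≈ 117.56)
Z*Q(60) = (9993/85)*99 = 989307/85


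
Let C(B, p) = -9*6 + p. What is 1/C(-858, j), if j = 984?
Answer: 1/930 ≈ 0.0010753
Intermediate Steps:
C(B, p) = -54 + p
1/C(-858, j) = 1/(-54 + 984) = 1/930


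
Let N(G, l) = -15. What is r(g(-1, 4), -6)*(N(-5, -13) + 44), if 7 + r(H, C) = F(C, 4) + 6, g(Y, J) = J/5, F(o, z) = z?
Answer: 87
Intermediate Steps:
g(Y, J) = J/5 (g(Y, J) = J*(1/5) = J/5)
r(H, C) = 3 (r(H, C) = -7 + (4 + 6) = -7 + 10 = 3)
r(g(-1, 4), -6)*(N(-5, -13) + 44) = 3*(-15 + 44) = 3*29 = 87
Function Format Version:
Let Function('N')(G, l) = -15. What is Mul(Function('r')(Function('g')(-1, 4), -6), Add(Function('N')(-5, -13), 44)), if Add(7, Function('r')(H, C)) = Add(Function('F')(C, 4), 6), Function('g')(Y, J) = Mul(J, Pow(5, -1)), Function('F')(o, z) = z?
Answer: 87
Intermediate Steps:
Function('g')(Y, J) = Mul(Rational(1, 5), J) (Function('g')(Y, J) = Mul(J, Rational(1, 5)) = Mul(Rational(1, 5), J))
Function('r')(H, C) = 3 (Function('r')(H, C) = Add(-7, Add(4, 6)) = Add(-7, 10) = 3)
Mul(Function('r')(Function('g')(-1, 4), -6), Add(Function('N')(-5, -13), 44)) = Mul(3, Add(-15, 44)) = Mul(3, 29) = 87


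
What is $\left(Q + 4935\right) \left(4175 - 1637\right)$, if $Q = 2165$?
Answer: $18019800$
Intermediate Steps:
$\left(Q + 4935\right) \left(4175 - 1637\right) = \left(2165 + 4935\right) \left(4175 - 1637\right) = 7100 \cdot 2538 = 18019800$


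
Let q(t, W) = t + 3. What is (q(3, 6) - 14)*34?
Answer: -272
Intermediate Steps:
q(t, W) = 3 + t
(q(3, 6) - 14)*34 = ((3 + 3) - 14)*34 = (6 - 14)*34 = -8*34 = -272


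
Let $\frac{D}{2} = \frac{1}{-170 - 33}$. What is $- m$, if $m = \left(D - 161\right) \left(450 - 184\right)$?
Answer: $\frac{1242030}{29} \approx 42829.0$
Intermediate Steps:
$D = - \frac{2}{203}$ ($D = \frac{2}{-170 - 33} = \frac{2}{-203} = 2 \left(- \frac{1}{203}\right) = - \frac{2}{203} \approx -0.0098522$)
$m = - \frac{1242030}{29}$ ($m = \left(- \frac{2}{203} - 161\right) \left(450 - 184\right) = \left(- \frac{2}{203} - 161\right) 266 = \left(- \frac{32685}{203}\right) 266 = - \frac{1242030}{29} \approx -42829.0$)
$- m = \left(-1\right) \left(- \frac{1242030}{29}\right) = \frac{1242030}{29}$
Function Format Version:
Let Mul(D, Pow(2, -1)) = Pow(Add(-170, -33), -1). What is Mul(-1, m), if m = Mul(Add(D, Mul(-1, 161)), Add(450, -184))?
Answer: Rational(1242030, 29) ≈ 42829.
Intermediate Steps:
D = Rational(-2, 203) (D = Mul(2, Pow(Add(-170, -33), -1)) = Mul(2, Pow(-203, -1)) = Mul(2, Rational(-1, 203)) = Rational(-2, 203) ≈ -0.0098522)
m = Rational(-1242030, 29) (m = Mul(Add(Rational(-2, 203), Mul(-1, 161)), Add(450, -184)) = Mul(Add(Rational(-2, 203), -161), 266) = Mul(Rational(-32685, 203), 266) = Rational(-1242030, 29) ≈ -42829.)
Mul(-1, m) = Mul(-1, Rational(-1242030, 29)) = Rational(1242030, 29)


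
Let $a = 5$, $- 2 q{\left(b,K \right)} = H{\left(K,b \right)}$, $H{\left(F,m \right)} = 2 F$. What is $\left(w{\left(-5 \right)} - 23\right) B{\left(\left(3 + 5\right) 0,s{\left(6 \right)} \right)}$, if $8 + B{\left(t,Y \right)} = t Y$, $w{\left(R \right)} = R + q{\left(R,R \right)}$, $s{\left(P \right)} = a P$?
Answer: $184$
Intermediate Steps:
$q{\left(b,K \right)} = - K$ ($q{\left(b,K \right)} = - \frac{2 K}{2} = - K$)
$s{\left(P \right)} = 5 P$
$w{\left(R \right)} = 0$ ($w{\left(R \right)} = R - R = 0$)
$B{\left(t,Y \right)} = -8 + Y t$ ($B{\left(t,Y \right)} = -8 + t Y = -8 + Y t$)
$\left(w{\left(-5 \right)} - 23\right) B{\left(\left(3 + 5\right) 0,s{\left(6 \right)} \right)} = \left(0 - 23\right) \left(-8 + 5 \cdot 6 \left(3 + 5\right) 0\right) = - 23 \left(-8 + 30 \cdot 8 \cdot 0\right) = - 23 \left(-8 + 30 \cdot 0\right) = - 23 \left(-8 + 0\right) = \left(-23\right) \left(-8\right) = 184$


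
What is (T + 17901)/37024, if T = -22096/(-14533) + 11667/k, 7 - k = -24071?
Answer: 2088239761391/4318548150592 ≈ 0.48355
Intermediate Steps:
k = 24078 (k = 7 - 1*(-24071) = 7 + 24071 = 24078)
T = 233861333/116641858 (T = -22096/(-14533) + 11667/24078 = -22096*(-1/14533) + 11667*(1/24078) = 22096/14533 + 3889/8026 = 233861333/116641858 ≈ 2.0050)
(T + 17901)/37024 = (233861333/116641858 + 17901)/37024 = (2088239761391/116641858)*(1/37024) = 2088239761391/4318548150592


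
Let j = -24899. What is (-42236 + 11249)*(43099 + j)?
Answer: -563963400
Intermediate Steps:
(-42236 + 11249)*(43099 + j) = (-42236 + 11249)*(43099 - 24899) = -30987*18200 = -563963400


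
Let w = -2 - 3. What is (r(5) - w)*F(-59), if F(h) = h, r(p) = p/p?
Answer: -354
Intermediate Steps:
w = -5
r(p) = 1
(r(5) - w)*F(-59) = (1 - 1*(-5))*(-59) = (1 + 5)*(-59) = 6*(-59) = -354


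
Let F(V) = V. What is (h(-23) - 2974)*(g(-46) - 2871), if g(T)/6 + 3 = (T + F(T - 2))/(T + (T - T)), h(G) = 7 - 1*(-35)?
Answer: 193995780/23 ≈ 8.4346e+6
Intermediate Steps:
h(G) = 42 (h(G) = 7 + 35 = 42)
g(T) = -18 + 6*(-2 + 2*T)/T (g(T) = -18 + 6*((T + (T - 2))/(T + (T - T))) = -18 + 6*((T + (-2 + T))/(T + 0)) = -18 + 6*((-2 + 2*T)/T) = -18 + 6*(-2 + 2*T)/T)
(h(-23) - 2974)*(g(-46) - 2871) = (42 - 2974)*((-6 - 12/(-46)) - 2871) = -2932*((-6 - 12*(-1/46)) - 2871) = -2932*((-6 + 6/23) - 2871) = -2932*(-132/23 - 2871) = -2932*(-66165/23) = 193995780/23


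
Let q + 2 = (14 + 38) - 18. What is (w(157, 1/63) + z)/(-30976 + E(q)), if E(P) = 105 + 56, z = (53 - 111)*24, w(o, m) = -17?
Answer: 1409/30815 ≈ 0.045725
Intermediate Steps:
z = -1392 (z = -58*24 = -1392)
q = 32 (q = -2 + ((14 + 38) - 18) = -2 + (52 - 18) = -2 + 34 = 32)
E(P) = 161
(w(157, 1/63) + z)/(-30976 + E(q)) = (-17 - 1392)/(-30976 + 161) = -1409/(-30815) = -1409*(-1/30815) = 1409/30815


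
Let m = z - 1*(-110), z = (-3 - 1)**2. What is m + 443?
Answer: 569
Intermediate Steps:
z = 16 (z = (-4)**2 = 16)
m = 126 (m = 16 - 1*(-110) = 16 + 110 = 126)
m + 443 = 126 + 443 = 569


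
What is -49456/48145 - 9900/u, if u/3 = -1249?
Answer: 97107956/60133105 ≈ 1.6149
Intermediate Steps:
u = -3747 (u = 3*(-1249) = -3747)
-49456/48145 - 9900/u = -49456/48145 - 9900/(-3747) = -49456*1/48145 - 9900*(-1/3747) = -49456/48145 + 3300/1249 = 97107956/60133105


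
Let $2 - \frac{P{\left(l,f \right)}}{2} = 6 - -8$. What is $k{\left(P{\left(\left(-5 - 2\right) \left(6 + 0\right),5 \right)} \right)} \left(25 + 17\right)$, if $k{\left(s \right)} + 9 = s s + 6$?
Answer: $24066$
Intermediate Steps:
$P{\left(l,f \right)} = -24$ ($P{\left(l,f \right)} = 4 - 2 \left(6 - -8\right) = 4 - 2 \left(6 + 8\right) = 4 - 28 = -24$)
$k{\left(s \right)} = -3 + s^{2}$ ($k{\left(s \right)} = -9 + \left(s s + 6\right) = -9 + \left(s^{2} + 6\right) = -9 + \left(6 + s^{2}\right) = -3 + s^{2}$)
$k{\left(P{\left(\left(-5 - 2\right) \left(6 + 0\right),5 \right)} \right)} \left(25 + 17\right) = \left(-3 + \left(-24\right)^{2}\right) \left(25 + 17\right) = \left(-3 + 576\right) 42 = 573 \cdot 42 = 24066$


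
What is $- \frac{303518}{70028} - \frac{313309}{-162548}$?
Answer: $- \frac{6848960303}{2845727836} \approx -2.4068$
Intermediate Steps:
$- \frac{303518}{70028} - \frac{313309}{-162548} = \left(-303518\right) \frac{1}{70028} - - \frac{313309}{162548} = - \frac{151759}{35014} + \frac{313309}{162548} = - \frac{6848960303}{2845727836}$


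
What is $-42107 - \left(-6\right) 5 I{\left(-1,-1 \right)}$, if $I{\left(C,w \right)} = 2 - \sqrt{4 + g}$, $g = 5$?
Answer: $-42137$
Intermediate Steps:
$I{\left(C,w \right)} = -1$ ($I{\left(C,w \right)} = 2 - \sqrt{4 + 5} = 2 - \sqrt{9} = 2 - 3 = -1$)
$-42107 - \left(-6\right) 5 I{\left(-1,-1 \right)} = -42107 - \left(-6\right) 5 \left(-1\right) = -42107 - \left(-30\right) \left(-1\right) = -42107 - 30 = -42137$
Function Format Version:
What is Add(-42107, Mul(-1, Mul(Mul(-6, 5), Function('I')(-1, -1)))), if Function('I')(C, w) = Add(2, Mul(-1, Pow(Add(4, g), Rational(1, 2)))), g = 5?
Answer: -42137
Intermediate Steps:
Function('I')(C, w) = -1 (Function('I')(C, w) = Add(2, Mul(-1, Pow(Add(4, 5), Rational(1, 2)))) = Add(2, Mul(-1, Pow(9, Rational(1, 2)))) = Add(2, Mul(-1, 3)) = Add(2, -3) = -1)
Add(-42107, Mul(-1, Mul(Mul(-6, 5), Function('I')(-1, -1)))) = Add(-42107, Mul(-1, Mul(Mul(-6, 5), -1))) = Add(-42107, Mul(-1, Mul(-30, -1))) = Add(-42107, Mul(-1, 30)) = Add(-42107, -30) = -42137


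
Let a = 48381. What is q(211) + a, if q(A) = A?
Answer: 48592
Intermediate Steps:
q(211) + a = 211 + 48381 = 48592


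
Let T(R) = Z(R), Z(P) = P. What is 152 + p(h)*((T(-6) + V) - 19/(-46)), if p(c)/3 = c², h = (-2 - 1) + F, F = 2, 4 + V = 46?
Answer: 12017/46 ≈ 261.24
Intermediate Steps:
V = 42 (V = -4 + 46 = 42)
T(R) = R
h = -1 (h = (-2 - 1) + 2 = -3 + 2 = -1)
p(c) = 3*c²
152 + p(h)*((T(-6) + V) - 19/(-46)) = 152 + (3*(-1)²)*((-6 + 42) - 19/(-46)) = 152 + (3*1)*(36 - 19*(-1/46)) = 152 + 3*(36 + 19/46) = 152 + 3*(1675/46) = 152 + 5025/46 = 12017/46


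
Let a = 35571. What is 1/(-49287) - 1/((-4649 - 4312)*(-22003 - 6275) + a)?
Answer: -84494672/4163679162741 ≈ -2.0293e-5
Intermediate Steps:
1/(-49287) - 1/((-4649 - 4312)*(-22003 - 6275) + a) = 1/(-49287) - 1/((-4649 - 4312)*(-22003 - 6275) + 35571) = -1/49287 - 1/(-8961*(-28278) + 35571) = -1/49287 - 1/(253399158 + 35571) = -1/49287 - 1/253434729 = -84494672/4163679162741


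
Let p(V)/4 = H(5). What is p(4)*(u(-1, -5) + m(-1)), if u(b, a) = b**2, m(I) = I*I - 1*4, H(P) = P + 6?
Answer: -88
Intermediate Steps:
H(P) = 6 + P
p(V) = 44 (p(V) = 4*(6 + 5) = 4*11 = 44)
m(I) = -4 + I**2 (m(I) = I**2 - 4 = -4 + I**2)
p(4)*(u(-1, -5) + m(-1)) = 44*((-1)**2 + (-4 + (-1)**2)) = 44*(1 + (-4 + 1)) = 44*(1 - 3) = 44*(-2) = -88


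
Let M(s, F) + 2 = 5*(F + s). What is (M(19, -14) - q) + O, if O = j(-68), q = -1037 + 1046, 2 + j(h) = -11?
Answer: 1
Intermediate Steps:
M(s, F) = -2 + 5*F + 5*s (M(s, F) = -2 + 5*(F + s) = -2 + (5*F + 5*s) = -2 + 5*F + 5*s)
j(h) = -13 (j(h) = -2 - 11 = -13)
q = 9
O = -13
(M(19, -14) - q) + O = ((-2 + 5*(-14) + 5*19) - 1*9) - 13 = ((-2 - 70 + 95) - 9) - 13 = (23 - 9) - 13 = 14 - 13 = 1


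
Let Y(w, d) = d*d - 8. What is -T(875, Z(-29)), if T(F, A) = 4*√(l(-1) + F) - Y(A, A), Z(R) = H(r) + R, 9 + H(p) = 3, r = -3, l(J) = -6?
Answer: 1217 - 4*√869 ≈ 1099.1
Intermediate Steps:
H(p) = -6 (H(p) = -9 + 3 = -6)
Y(w, d) = -8 + d² (Y(w, d) = d² - 8 = -8 + d²)
Z(R) = -6 + R
T(F, A) = 8 - A² + 4*√(-6 + F) (T(F, A) = 4*√(-6 + F) - (-8 + A²) = 4*√(-6 + F) + (8 - A²) = 8 - A² + 4*√(-6 + F))
-T(875, Z(-29)) = -(8 - (-6 - 29)² + 4*√(-6 + 875)) = -(8 - 1*(-35)² + 4*√869) = -(8 - 1*1225 + 4*√869) = -(8 - 1225 + 4*√869) = -(-1217 + 4*√869) = 1217 - 4*√869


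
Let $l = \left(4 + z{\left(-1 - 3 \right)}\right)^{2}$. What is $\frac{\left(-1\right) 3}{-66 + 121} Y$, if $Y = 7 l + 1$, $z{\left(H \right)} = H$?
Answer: $- \frac{3}{55} \approx -0.054545$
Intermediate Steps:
$l = 0$ ($l = \left(4 - 4\right)^{2} = 0^{2} = 0$)
$Y = 1$ ($Y = 7 \cdot 0 + 1 = 0 + 1 = 1$)
$\frac{\left(-1\right) 3}{-66 + 121} Y = \frac{\left(-1\right) 3}{-66 + 121} \cdot 1 = \frac{1}{55} \left(-3\right) 1 = \left(- \frac{3}{55}\right) 1 = - \frac{3}{55}$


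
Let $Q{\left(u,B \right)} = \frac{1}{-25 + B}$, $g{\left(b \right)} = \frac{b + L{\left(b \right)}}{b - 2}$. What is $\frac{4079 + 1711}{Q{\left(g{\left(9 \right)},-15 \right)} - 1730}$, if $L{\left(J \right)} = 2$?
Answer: $- \frac{77200}{23067} \approx -3.3468$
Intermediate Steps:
$g{\left(b \right)} = \frac{2 + b}{-2 + b}$ ($g{\left(b \right)} = \frac{b + 2}{b - 2} = \frac{2 + b}{-2 + b}$)
$\frac{4079 + 1711}{Q{\left(g{\left(9 \right)},-15 \right)} - 1730} = \frac{4079 + 1711}{\frac{1}{-25 - 15} - 1730} = \frac{5790}{\frac{1}{-40} - 1730} = \frac{5790}{- \frac{1}{40} - 1730} = \frac{5790}{- \frac{69201}{40}} = 5790 \left(- \frac{40}{69201}\right) = - \frac{77200}{23067}$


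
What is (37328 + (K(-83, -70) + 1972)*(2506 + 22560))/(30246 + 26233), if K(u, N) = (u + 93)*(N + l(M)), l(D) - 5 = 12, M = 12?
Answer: 36182500/56479 ≈ 640.64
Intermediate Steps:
l(D) = 17 (l(D) = 5 + 12 = 17)
K(u, N) = (17 + N)*(93 + u) (K(u, N) = (u + 93)*(N + 17) = (93 + u)*(17 + N) = (17 + N)*(93 + u))
(37328 + (K(-83, -70) + 1972)*(2506 + 22560))/(30246 + 26233) = (37328 + ((1581 + 17*(-83) + 93*(-70) - 70*(-83)) + 1972)*(2506 + 22560))/(30246 + 26233) = (37328 + ((1581 - 1411 - 6510 + 5810) + 1972)*25066)/56479 = (37328 + (-530 + 1972)*25066)*(1/56479) = (37328 + 1442*25066)*(1/56479) = (37328 + 36145172)*(1/56479) = 36182500*(1/56479) = 36182500/56479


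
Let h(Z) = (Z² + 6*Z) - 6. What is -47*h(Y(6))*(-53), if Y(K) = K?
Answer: 164406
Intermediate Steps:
h(Z) = -6 + Z² + 6*Z
-47*h(Y(6))*(-53) = -47*(-6 + 6² + 6*6)*(-53) = -47*(-6 + 36 + 36)*(-53) = -47*66*(-53) = -3102*(-53) = 164406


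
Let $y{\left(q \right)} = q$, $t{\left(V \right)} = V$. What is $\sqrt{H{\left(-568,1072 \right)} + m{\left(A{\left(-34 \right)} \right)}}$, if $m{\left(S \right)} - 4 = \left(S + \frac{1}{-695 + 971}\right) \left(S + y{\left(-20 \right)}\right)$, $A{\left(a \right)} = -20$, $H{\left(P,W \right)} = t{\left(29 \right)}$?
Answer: $\frac{\sqrt{3965223}}{69} \approx 28.859$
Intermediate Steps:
$H{\left(P,W \right)} = 29$
$m{\left(S \right)} = 4 + \left(-20 + S\right) \left(\frac{1}{276} + S\right)$ ($m{\left(S \right)} = 4 + \left(S + \frac{1}{-695 + 971}\right) \left(S - 20\right) = 4 + \left(S + \frac{1}{276}\right) \left(-20 + S\right) = 4 + \left(\frac{1}{276} + S\right) \left(-20 + S\right) = 4 + \left(-20 + S\right) \left(\frac{1}{276} + S\right)$)
$\sqrt{H{\left(-568,1072 \right)} + m{\left(A{\left(-34 \right)} \right)}} = \sqrt{29 + \left(\frac{271}{69} + \left(-20\right)^{2} - - \frac{27595}{69}\right)} = \sqrt{29 + \left(\frac{271}{69} + 400 + \frac{27595}{69}\right)} = \sqrt{29 + \frac{55466}{69}} = \sqrt{\frac{57467}{69}} = \frac{\sqrt{3965223}}{69}$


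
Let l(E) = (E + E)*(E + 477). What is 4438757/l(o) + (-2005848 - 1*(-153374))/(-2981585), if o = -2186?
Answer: 27075750194397/22277651760580 ≈ 1.2154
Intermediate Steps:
l(E) = 2*E*(477 + E) (l(E) = (2*E)*(477 + E) = 2*E*(477 + E))
4438757/l(o) + (-2005848 - 1*(-153374))/(-2981585) = 4438757/((2*(-2186)*(477 - 2186))) + (-2005848 - 1*(-153374))/(-2981585) = 4438757/((2*(-2186)*(-1709))) + (-2005848 + 153374)*(-1/2981585) = 4438757/7471748 - 1852474*(-1/2981585) = 4438757*(1/7471748) + 1852474/2981585 = 4438757/7471748 + 1852474/2981585 = 27075750194397/22277651760580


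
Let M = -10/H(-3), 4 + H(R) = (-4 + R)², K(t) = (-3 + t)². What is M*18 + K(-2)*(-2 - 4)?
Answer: -154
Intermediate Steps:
H(R) = -4 + (-4 + R)²
M = -2/9 (M = -10/(-4 + (-4 - 3)²) = -10/(-4 + (-7)²) = -10/(-4 + 49) = -10/45 = -10*1/45 = -2/9 ≈ -0.22222)
M*18 + K(-2)*(-2 - 4) = -2/9*18 + (-3 - 2)²*(-2 - 4) = -4 + (-5)²*(-6) = -4 + 25*(-6) = -4 - 150 = -154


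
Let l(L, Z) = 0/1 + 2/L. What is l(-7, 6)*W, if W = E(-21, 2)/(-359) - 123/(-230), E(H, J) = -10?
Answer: -46457/288995 ≈ -0.16075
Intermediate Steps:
l(L, Z) = 2/L (l(L, Z) = 0*1 + 2/L = 0 + 2/L = 2/L)
W = 46457/82570 (W = -10/(-359) - 123/(-230) = -10*(-1/359) - 123*(-1/230) = 10/359 + 123/230 = 46457/82570 ≈ 0.56264)
l(-7, 6)*W = (2/(-7))*(46457/82570) = (2*(-⅐))*(46457/82570) = -2/7*46457/82570 = -46457/288995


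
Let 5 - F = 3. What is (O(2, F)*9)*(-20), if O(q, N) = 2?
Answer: -360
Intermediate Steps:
F = 2 (F = 5 - 1*3 = 5 - 3 = 2)
(O(2, F)*9)*(-20) = (2*9)*(-20) = 18*(-20) = -360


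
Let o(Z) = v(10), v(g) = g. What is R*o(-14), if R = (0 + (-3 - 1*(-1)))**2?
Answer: 40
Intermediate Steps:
o(Z) = 10
R = 4 (R = (0 + (-3 + 1))**2 = (0 - 2)**2 = (-2)**2 = 4)
R*o(-14) = 4*10 = 40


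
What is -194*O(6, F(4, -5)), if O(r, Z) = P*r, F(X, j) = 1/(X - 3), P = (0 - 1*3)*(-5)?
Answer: -17460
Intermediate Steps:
P = 15 (P = (0 - 3)*(-5) = -3*(-5) = 15)
F(X, j) = 1/(-3 + X)
O(r, Z) = 15*r
-194*O(6, F(4, -5)) = -2910*6 = -194*90 = -17460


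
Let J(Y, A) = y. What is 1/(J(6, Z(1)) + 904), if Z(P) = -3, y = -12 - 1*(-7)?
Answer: 1/899 ≈ 0.0011123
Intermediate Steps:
y = -5 (y = -12 + 7 = -5)
J(Y, A) = -5
1/(J(6, Z(1)) + 904) = 1/(-5 + 904) = 1/899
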